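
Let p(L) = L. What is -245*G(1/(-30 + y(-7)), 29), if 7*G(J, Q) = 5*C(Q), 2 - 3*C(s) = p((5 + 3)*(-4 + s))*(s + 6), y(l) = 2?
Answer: 1224650/3 ≈ 4.0822e+5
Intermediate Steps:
C(s) = ⅔ - (-32 + 8*s)*(6 + s)/3 (C(s) = ⅔ - (5 + 3)*(-4 + s)*(s + 6)/3 = ⅔ - 8*(-4 + s)*(6 + s)/3 = ⅔ - (-32 + 8*s)*(6 + s)/3)
G(J, Q) = 970/21 - 80*Q/21 - 40*Q²/21 (G(J, Q) = (5*(194/3 - 16*Q/3 - 8*Q²/3))/7 = (970/3 - 80*Q/3 - 40*Q²/3)/7 = 970/21 - 80*Q/21 - 40*Q²/21)
-245*G(1/(-30 + y(-7)), 29) = -245*(970/21 - 80/21*29 - 40/21*29²) = -245*(970/21 - 2320/21 - 40/21*841) = -245*(970/21 - 2320/21 - 33640/21) = -245*(-34990/21) = 1224650/3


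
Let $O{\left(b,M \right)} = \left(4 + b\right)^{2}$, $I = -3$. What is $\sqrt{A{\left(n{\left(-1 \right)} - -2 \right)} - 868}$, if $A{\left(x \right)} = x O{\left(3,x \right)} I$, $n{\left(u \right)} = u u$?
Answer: $i \sqrt{1309} \approx 36.18 i$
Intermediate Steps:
$n{\left(u \right)} = u^{2}$
$A{\left(x \right)} = - 147 x$ ($A{\left(x \right)} = x \left(4 + 3\right)^{2} \left(-3\right) = x 7^{2} \left(-3\right) = x 49 \left(-3\right) = 49 x \left(-3\right) = - 147 x$)
$\sqrt{A{\left(n{\left(-1 \right)} - -2 \right)} - 868} = \sqrt{- 147 \left(\left(-1\right)^{2} - -2\right) - 868} = \sqrt{- 147 \left(1 + 2\right) - 868} = \sqrt{\left(-147\right) 3 - 868} = \sqrt{-441 - 868} = \sqrt{-1309} = i \sqrt{1309}$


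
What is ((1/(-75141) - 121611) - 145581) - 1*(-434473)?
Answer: 12569661620/75141 ≈ 1.6728e+5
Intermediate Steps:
((1/(-75141) - 121611) - 145581) - 1*(-434473) = ((-1/75141 - 121611) - 145581) + 434473 = (-9137972152/75141 - 145581) + 434473 = -20077074073/75141 + 434473 = 12569661620/75141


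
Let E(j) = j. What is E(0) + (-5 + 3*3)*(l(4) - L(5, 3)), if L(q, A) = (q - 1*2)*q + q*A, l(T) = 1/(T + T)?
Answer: -239/2 ≈ -119.50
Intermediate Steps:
l(T) = 1/(2*T)
L(q, A) = A*q + q*(-2 + q) (L(q, A) = (q - 2)*q + A*q = (-2 + q)*q + A*q = q*(-2 + q) + A*q = A*q + q*(-2 + q))
E(0) + (-5 + 3*3)*(l(4) - L(5, 3)) = 0 + (-5 + 3*3)*((1/2)/4 - 5*(-2 + 3 + 5)) = 0 + (-5 + 9)*((1/2)*(1/4) - 5*6) = 0 + 4*(1/8 - 1*30) = 0 + 4*(1/8 - 30) = 0 + 4*(-239/8) = 0 - 239/2 = -239/2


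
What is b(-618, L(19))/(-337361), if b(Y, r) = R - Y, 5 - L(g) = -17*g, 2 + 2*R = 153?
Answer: -1387/674722 ≈ -0.0020557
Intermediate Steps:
R = 151/2 (R = -1 + (½)*153 = -1 + 153/2 = 151/2 ≈ 75.500)
L(g) = 5 + 17*g (L(g) = 5 - (-17)*g = 5 + 17*g)
b(Y, r) = 151/2 - Y
b(-618, L(19))/(-337361) = (151/2 - 1*(-618))/(-337361) = (151/2 + 618)*(-1/337361) = (1387/2)*(-1/337361) = -1387/674722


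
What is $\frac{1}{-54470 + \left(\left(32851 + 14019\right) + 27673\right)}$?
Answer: $\frac{1}{20073} \approx 4.9818 \cdot 10^{-5}$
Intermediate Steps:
$\frac{1}{-54470 + \left(\left(32851 + 14019\right) + 27673\right)} = \frac{1}{-54470 + \left(46870 + 27673\right)} = \frac{1}{-54470 + 74543} = \frac{1}{20073}$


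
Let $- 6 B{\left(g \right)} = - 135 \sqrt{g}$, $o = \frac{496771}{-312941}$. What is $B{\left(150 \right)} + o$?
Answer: $- \frac{496771}{312941} + \frac{225 \sqrt{6}}{2} \approx 273.98$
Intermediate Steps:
$o = - \frac{496771}{312941}$ ($o = 496771 \left(- \frac{1}{312941}\right) = - \frac{496771}{312941} \approx -1.5874$)
$B{\left(g \right)} = \frac{45 \sqrt{g}}{2}$ ($B{\left(g \right)} = - \frac{\left(-135\right) \sqrt{g}}{6} = \frac{45 \sqrt{g}}{2}$)
$B{\left(150 \right)} + o = \frac{45 \sqrt{150}}{2} - \frac{496771}{312941} = \frac{45 \cdot 5 \sqrt{6}}{2} - \frac{496771}{312941} = \frac{225 \sqrt{6}}{2} - \frac{496771}{312941} = - \frac{496771}{312941} + \frac{225 \sqrt{6}}{2}$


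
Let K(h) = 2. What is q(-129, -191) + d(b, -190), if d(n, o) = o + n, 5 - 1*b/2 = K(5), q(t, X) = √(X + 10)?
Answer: -184 + I*√181 ≈ -184.0 + 13.454*I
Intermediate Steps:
q(t, X) = √(10 + X)
b = 6 (b = 10 - 2*2 = 10 - 4 = 6)
d(n, o) = n + o
q(-129, -191) + d(b, -190) = √(10 - 191) + (6 - 190) = √(-181) - 184 = I*√181 - 184 = -184 + I*√181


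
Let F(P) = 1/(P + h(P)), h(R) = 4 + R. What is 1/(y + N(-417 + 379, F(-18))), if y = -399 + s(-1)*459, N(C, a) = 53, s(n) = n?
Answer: -1/805 ≈ -0.0012422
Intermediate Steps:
F(P) = 1/(4 + 2*P) (F(P) = 1/(P + (4 + P)) = 1/(4 + 2*P))
y = -858 (y = -399 - 1*459 = -399 - 459 = -858)
1/(y + N(-417 + 379, F(-18))) = 1/(-858 + 53) = 1/(-805) = -1/805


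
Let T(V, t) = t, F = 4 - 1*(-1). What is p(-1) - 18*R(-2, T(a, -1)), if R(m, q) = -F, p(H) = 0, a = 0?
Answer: 90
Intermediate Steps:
F = 5 (F = 4 + 1 = 5)
R(m, q) = -5 (R(m, q) = -1*5 = -5)
p(-1) - 18*R(-2, T(a, -1)) = 0 - 18*(-5) = 0 + 90 = 90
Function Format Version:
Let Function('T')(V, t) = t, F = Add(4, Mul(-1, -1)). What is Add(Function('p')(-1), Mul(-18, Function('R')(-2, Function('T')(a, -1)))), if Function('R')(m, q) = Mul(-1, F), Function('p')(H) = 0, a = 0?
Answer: 90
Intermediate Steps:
F = 5 (F = Add(4, 1) = 5)
Function('R')(m, q) = -5 (Function('R')(m, q) = Mul(-1, 5) = -5)
Add(Function('p')(-1), Mul(-18, Function('R')(-2, Function('T')(a, -1)))) = Add(0, Mul(-18, -5)) = Add(0, 90) = 90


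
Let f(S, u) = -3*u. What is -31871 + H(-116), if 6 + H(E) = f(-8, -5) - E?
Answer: -31746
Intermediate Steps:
H(E) = 9 - E (H(E) = -6 + (-3*(-5) - E) = -6 + (15 - E) = 9 - E)
-31871 + H(-116) = -31871 + (9 - 1*(-116)) = -31871 + (9 + 116) = -31871 + 125 = -31746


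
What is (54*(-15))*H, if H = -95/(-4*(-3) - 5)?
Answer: 76950/7 ≈ 10993.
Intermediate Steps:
H = -95/7 (H = -95/(12 - 5) = -95/7 ≈ -13.571)
(54*(-15))*H = (54*(-15))*(-95/7) = -810*(-95/7) = 76950/7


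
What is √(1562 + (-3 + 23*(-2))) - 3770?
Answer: -3770 + √1513 ≈ -3731.1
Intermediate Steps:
√(1562 + (-3 + 23*(-2))) - 3770 = √(1562 + (-3 - 46)) - 3770 = √(1562 - 49) - 3770 = √1513 - 3770 = -3770 + √1513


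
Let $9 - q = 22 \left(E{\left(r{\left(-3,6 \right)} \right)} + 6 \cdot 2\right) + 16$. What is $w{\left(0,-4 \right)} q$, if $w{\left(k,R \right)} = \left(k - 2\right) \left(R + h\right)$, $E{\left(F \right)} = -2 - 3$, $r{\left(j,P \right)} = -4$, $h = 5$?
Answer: $322$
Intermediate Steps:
$E{\left(F \right)} = -5$ ($E{\left(F \right)} = -2 - 3 = -5$)
$w{\left(k,R \right)} = \left(-2 + k\right) \left(5 + R\right)$ ($w{\left(k,R \right)} = \left(k - 2\right) \left(R + 5\right) = \left(-2 + k\right) \left(5 + R\right)$)
$q = -161$ ($q = 9 - \left(22 \left(-5 + 6 \cdot 2\right) + 16\right) = 9 - \left(22 \left(-5 + 12\right) + 16\right) = 9 - \left(22 \cdot 7 + 16\right) = 9 - \left(154 + 16\right) = 9 - 170 = -161$)
$w{\left(0,-4 \right)} q = \left(-10 - -8 + 5 \cdot 0 - 0\right) \left(-161\right) = \left(-10 + 8 + 0 + 0\right) \left(-161\right) = \left(-2\right) \left(-161\right) = 322$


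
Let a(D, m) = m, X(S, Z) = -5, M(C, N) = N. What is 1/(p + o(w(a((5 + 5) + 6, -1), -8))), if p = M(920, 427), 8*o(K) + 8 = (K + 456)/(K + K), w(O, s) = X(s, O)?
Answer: 80/33629 ≈ 0.0023789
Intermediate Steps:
w(O, s) = -5
o(K) = -1 + (456 + K)/(16*K) (o(K) = -1 + ((K + 456)/(K + K))/8 = -1 + ((456 + K)/((2*K)))/8 = -1 + ((456 + K)*(1/(2*K)))/8 = -1 + ((456 + K)/(2*K))/8 = -1 + (456 + K)/(16*K))
p = 427
1/(p + o(w(a((5 + 5) + 6, -1), -8))) = 1/(427 + (3/16)*(152 - 5*(-5))/(-5)) = 1/(427 + (3/16)*(-⅕)*(152 + 25)) = 1/(427 + (3/16)*(-⅕)*177) = 1/(427 - 531/80) = 1/(33629/80) = 80/33629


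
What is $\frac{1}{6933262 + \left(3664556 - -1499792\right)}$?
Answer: $\frac{1}{12097610} \approx 8.2661 \cdot 10^{-8}$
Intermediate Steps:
$\frac{1}{6933262 + \left(3664556 - -1499792\right)} = \frac{1}{6933262 + \left(3664556 + 1499792\right)} = \frac{1}{6933262 + 5164348} = \frac{1}{12097610}$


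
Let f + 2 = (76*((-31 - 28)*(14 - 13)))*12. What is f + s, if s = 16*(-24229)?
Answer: -441474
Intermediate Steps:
s = -387664
f = -53810 (f = -2 + (76*((-31 - 28)*(14 - 13)))*12 = -2 + (76*(-59*1))*12 = -2 + (76*(-59))*12 = -2 - 4484*12 = -2 - 53808 = -53810)
f + s = -53810 - 387664 = -441474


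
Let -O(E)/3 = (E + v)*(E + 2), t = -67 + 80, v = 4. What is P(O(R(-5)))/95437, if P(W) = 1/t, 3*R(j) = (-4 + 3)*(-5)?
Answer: 1/1240681 ≈ 8.0601e-7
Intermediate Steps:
t = 13
R(j) = 5/3 (R(j) = ((-4 + 3)*(-5))/3 = (-1*(-5))/3 = (⅓)*5 = 5/3)
O(E) = -3*(2 + E)*(4 + E) (O(E) = -3*(E + 4)*(E + 2) = -3*(4 + E)*(2 + E) = -3*(2 + E)*(4 + E))
P(W) = 1/13
P(O(R(-5)))/95437 = (1/13)/95437 = (1/13)*(1/95437) = 1/1240681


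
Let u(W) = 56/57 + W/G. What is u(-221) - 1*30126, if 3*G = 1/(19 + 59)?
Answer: -4664824/57 ≈ -81839.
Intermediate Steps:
G = 1/234 (G = 1/(3*(19 + 59)) = (⅓)/78 = (⅓)*(1/78) = 1/234 ≈ 0.0042735)
u(W) = 56/57 + 234*W (u(W) = 56/57 + W/(1/234) = 56*(1/57) + W*234 = 56/57 + 234*W)
u(-221) - 1*30126 = (56/57 + 234*(-221)) - 1*30126 = (56/57 - 51714) - 30126 = -2947642/57 - 30126 = -4664824/57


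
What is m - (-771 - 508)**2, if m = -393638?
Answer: -2029479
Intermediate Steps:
m - (-771 - 508)**2 = -393638 - (-771 - 508)**2 = -393638 - 1*(-1279)**2 = -393638 - 1*1635841 = -393638 - 1635841 = -2029479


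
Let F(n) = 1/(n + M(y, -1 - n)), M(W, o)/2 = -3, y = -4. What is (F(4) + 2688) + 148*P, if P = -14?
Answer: 1231/2 ≈ 615.50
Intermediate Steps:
M(W, o) = -6 (M(W, o) = 2*(-3) = -6)
F(n) = 1/(-6 + n) (F(n) = 1/(n - 6) = 1/(-6 + n))
(F(4) + 2688) + 148*P = (1/(-6 + 4) + 2688) + 148*(-14) = (1/(-2) + 2688) - 2072 = (-½ + 2688) - 2072 = 5375/2 - 2072 = 1231/2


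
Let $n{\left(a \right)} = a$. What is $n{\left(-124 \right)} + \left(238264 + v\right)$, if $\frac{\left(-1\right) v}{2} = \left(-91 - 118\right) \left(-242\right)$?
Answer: $136984$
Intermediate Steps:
$v = -101156$ ($v = - 2 \left(-91 - 118\right) \left(-242\right) = - 2 \left(\left(-209\right) \left(-242\right)\right) = \left(-2\right) 50578 = -101156$)
$n{\left(-124 \right)} + \left(238264 + v\right) = -124 + \left(238264 - 101156\right) = -124 + 137108 = 136984$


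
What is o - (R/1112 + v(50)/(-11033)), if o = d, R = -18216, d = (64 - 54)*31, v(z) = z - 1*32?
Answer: 500536613/1533587 ≈ 326.38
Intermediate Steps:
v(z) = -32 + z (v(z) = z - 32 = -32 + z)
d = 310 (d = 10*31 = 310)
o = 310
o - (R/1112 + v(50)/(-11033)) = 310 - (-18216/1112 + (-32 + 50)/(-11033)) = 310 - (-18216*1/1112 + 18*(-1/11033)) = 310 - (-2277/139 - 18/11033) = 310 - 1*(-25124643/1533587) = 310 + 25124643/1533587 = 500536613/1533587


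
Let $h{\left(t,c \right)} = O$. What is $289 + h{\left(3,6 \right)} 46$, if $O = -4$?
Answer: $105$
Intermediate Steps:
$h{\left(t,c \right)} = -4$
$289 + h{\left(3,6 \right)} 46 = 289 - 184 = 105$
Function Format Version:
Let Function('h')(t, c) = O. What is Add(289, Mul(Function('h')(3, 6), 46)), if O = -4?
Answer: 105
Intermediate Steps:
Function('h')(t, c) = -4
Add(289, Mul(Function('h')(3, 6), 46)) = Add(289, Mul(-4, 46)) = Add(289, -184) = 105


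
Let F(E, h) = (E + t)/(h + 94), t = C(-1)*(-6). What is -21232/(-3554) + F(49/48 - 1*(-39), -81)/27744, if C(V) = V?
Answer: 183790835089/30763878912 ≈ 5.9742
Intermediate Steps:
t = 6 (t = -1*(-6) = 6)
F(E, h) = (6 + E)/(94 + h) (F(E, h) = (E + 6)/(h + 94) = (6 + E)/(94 + h))
-21232/(-3554) + F(49/48 - 1*(-39), -81)/27744 = -21232/(-3554) + ((6 + (49/48 - 1*(-39)))/(94 - 81))/27744 = -21232*(-1/3554) + ((6 + (49*(1/48) + 39))/13)*(1/27744) = 10616/1777 + ((6 + (49/48 + 39))/13)*(1/27744) = 10616/1777 + ((6 + 1921/48)/13)*(1/27744) = 10616/1777 + ((1/13)*(2209/48))*(1/27744) = 10616/1777 + (2209/624)*(1/27744) = 10616/1777 + 2209/17312256 = 183790835089/30763878912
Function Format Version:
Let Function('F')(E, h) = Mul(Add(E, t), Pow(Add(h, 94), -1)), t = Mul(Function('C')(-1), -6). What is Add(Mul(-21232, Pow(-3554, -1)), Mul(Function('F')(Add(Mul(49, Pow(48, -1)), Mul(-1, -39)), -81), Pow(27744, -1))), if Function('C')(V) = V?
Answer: Rational(183790835089, 30763878912) ≈ 5.9742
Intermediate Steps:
t = 6 (t = Mul(-1, -6) = 6)
Function('F')(E, h) = Mul(Pow(Add(94, h), -1), Add(6, E)) (Function('F')(E, h) = Mul(Add(E, 6), Pow(Add(h, 94), -1)) = Mul(Add(6, E), Pow(Add(94, h), -1)) = Mul(Pow(Add(94, h), -1), Add(6, E)))
Add(Mul(-21232, Pow(-3554, -1)), Mul(Function('F')(Add(Mul(49, Pow(48, -1)), Mul(-1, -39)), -81), Pow(27744, -1))) = Add(Mul(-21232, Pow(-3554, -1)), Mul(Mul(Pow(Add(94, -81), -1), Add(6, Add(Mul(49, Pow(48, -1)), Mul(-1, -39)))), Pow(27744, -1))) = Add(Mul(-21232, Rational(-1, 3554)), Mul(Mul(Pow(13, -1), Add(6, Add(Mul(49, Rational(1, 48)), 39))), Rational(1, 27744))) = Add(Rational(10616, 1777), Mul(Mul(Rational(1, 13), Add(6, Add(Rational(49, 48), 39))), Rational(1, 27744))) = Add(Rational(10616, 1777), Mul(Mul(Rational(1, 13), Add(6, Rational(1921, 48))), Rational(1, 27744))) = Add(Rational(10616, 1777), Mul(Mul(Rational(1, 13), Rational(2209, 48)), Rational(1, 27744))) = Add(Rational(10616, 1777), Mul(Rational(2209, 624), Rational(1, 27744))) = Add(Rational(10616, 1777), Rational(2209, 17312256)) = Rational(183790835089, 30763878912)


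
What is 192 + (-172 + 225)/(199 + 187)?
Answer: 74165/386 ≈ 192.14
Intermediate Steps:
192 + (-172 + 225)/(199 + 187) = 192 + 53/386 = 74165/386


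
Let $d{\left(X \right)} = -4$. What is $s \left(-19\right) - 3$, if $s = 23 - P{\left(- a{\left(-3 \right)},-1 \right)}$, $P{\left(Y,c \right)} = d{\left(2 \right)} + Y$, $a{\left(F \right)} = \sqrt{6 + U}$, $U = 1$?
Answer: $-516 - 19 \sqrt{7} \approx -566.27$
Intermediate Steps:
$a{\left(F \right)} = \sqrt{7}$ ($a{\left(F \right)} = \sqrt{6 + 1} = \sqrt{7}$)
$P{\left(Y,c \right)} = -4 + Y$
$s = 27 + \sqrt{7}$ ($s = 23 - \left(-4 - \sqrt{7}\right) = 23 + \left(4 + \sqrt{7}\right) = 27 + \sqrt{7} \approx 29.646$)
$s \left(-19\right) - 3 = \left(27 + \sqrt{7}\right) \left(-19\right) - 3 = \left(-513 - 19 \sqrt{7}\right) - 3 = -516 - 19 \sqrt{7}$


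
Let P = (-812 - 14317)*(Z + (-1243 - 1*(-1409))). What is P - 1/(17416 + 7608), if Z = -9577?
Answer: 3562892571455/25024 ≈ 1.4238e+8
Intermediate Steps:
P = 142379019 (P = (-812 - 14317)*(-9577 + (-1243 - 1*(-1409))) = -15129*(-9577 + (-1243 + 1409)) = -15129*(-9577 + 166) = -15129*(-9411) = 142379019)
P - 1/(17416 + 7608) = 142379019 - 1/(17416 + 7608) = 142379019 - 1/25024 = 3562892571455/25024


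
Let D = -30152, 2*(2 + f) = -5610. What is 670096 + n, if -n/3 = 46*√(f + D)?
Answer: 670096 - 138*I*√32959 ≈ 6.701e+5 - 25053.0*I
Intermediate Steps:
f = -2807 (f = -2 + (½)*(-5610) = -2 - 2805 = -2807)
n = -138*I*√32959 (n = -138*√(-2807 - 30152) = -138*√(-32959) = -138*I*√32959 ≈ -25053.0*I)
670096 + n = 670096 - 138*I*√32959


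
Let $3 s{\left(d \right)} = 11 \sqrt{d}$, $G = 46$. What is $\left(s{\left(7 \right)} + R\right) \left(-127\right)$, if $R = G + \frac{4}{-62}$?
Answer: $- \frac{180848}{31} - \frac{1397 \sqrt{7}}{3} \approx -7065.8$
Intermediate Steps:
$s{\left(d \right)} = \frac{11 \sqrt{d}}{3}$
$R = \frac{1424}{31}$ ($R = 46 + \frac{4}{-62} = 46 + 4 \left(- \frac{1}{62}\right) = 46 - \frac{2}{31} = \frac{1424}{31} \approx 45.935$)
$\left(s{\left(7 \right)} + R\right) \left(-127\right) = \left(\frac{11 \sqrt{7}}{3} + \frac{1424}{31}\right) \left(-127\right) = \left(\frac{1424}{31} + \frac{11 \sqrt{7}}{3}\right) \left(-127\right) = - \frac{180848}{31} - \frac{1397 \sqrt{7}}{3}$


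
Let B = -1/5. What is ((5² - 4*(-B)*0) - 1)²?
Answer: 576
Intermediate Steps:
B = -⅕ (B = -1*⅕ = -⅕ ≈ -0.20000)
((5² - 4*(-B)*0) - 1)² = ((5² - 4*(-1*(-⅕))*0) - 1)² = ((25 - 4*0/5) - 1)² = ((25 - 4*0) - 1)² = ((25 + 0) - 1)² = (25 - 1)² = 24² = 576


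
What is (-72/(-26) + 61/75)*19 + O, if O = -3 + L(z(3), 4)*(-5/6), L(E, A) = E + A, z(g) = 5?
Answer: 112259/1950 ≈ 57.569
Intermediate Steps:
L(E, A) = A + E
O = -21/2 (O = -3 + (4 + 5)*(-5/6) = -3 + 9*(-5*⅙) = -3 + 9*(-⅚) = -3 - 15/2 = -21/2 ≈ -10.500)
(-72/(-26) + 61/75)*19 + O = (-72/(-26) + 61/75)*19 - 21/2 = (-72*(-1/26) + 61*(1/75))*19 - 21/2 = (36/13 + 61/75)*19 - 21/2 = (3493/975)*19 - 21/2 = 66367/975 - 21/2 = 112259/1950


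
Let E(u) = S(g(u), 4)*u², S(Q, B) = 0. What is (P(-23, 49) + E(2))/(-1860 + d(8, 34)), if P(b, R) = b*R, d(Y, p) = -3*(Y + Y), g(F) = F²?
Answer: 1127/1908 ≈ 0.59067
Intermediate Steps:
d(Y, p) = -6*Y
E(u) = 0 (E(u) = 0*u² = 0)
P(b, R) = R*b
(P(-23, 49) + E(2))/(-1860 + d(8, 34)) = (49*(-23) + 0)/(-1860 - 6*8) = (-1127 + 0)/(-1860 - 48) = -1127/(-1908) = -1127*(-1/1908) = 1127/1908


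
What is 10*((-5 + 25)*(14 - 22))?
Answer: -1600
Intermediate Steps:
10*((-5 + 25)*(14 - 22)) = 10*(20*(-8)) = 10*(-160) = -1600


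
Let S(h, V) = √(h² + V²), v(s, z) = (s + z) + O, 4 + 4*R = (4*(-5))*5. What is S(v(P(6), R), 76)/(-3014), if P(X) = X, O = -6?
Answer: -√1613/1507 ≈ -0.026650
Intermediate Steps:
R = -26 (R = -1 + ((4*(-5))*5)/4 = -1 + (-20*5)/4 = -1 + (¼)*(-100) = -1 - 25 = -26)
v(s, z) = -6 + s + z (v(s, z) = (s + z) - 6 = -6 + s + z)
S(h, V) = √(V² + h²)
S(v(P(6), R), 76)/(-3014) = √(76² + (-6 + 6 - 26)²)/(-3014) = √(5776 + (-26)²)*(-1/3014) = √(5776 + 676)*(-1/3014) = √6452*(-1/3014) = (2*√1613)*(-1/3014) = -√1613/1507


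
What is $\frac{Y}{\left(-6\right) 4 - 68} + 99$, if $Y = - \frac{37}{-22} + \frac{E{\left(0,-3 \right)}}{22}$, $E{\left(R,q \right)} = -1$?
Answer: $\frac{50085}{506} \approx 98.982$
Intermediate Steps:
$Y = \frac{18}{11}$ ($Y = - \frac{37}{-22} - \frac{1}{22} = \left(-37\right) \left(- \frac{1}{22}\right) - \frac{1}{22} = \frac{37}{22} - \frac{1}{22} = \frac{18}{11} \approx 1.6364$)
$\frac{Y}{\left(-6\right) 4 - 68} + 99 = \frac{1}{\left(-6\right) 4 - 68} \cdot \frac{18}{11} + 99 = \frac{1}{-24 - 68} \cdot \frac{18}{11} + 99 = \frac{1}{-92} \cdot \frac{18}{11} + 99 = \left(- \frac{1}{92}\right) \frac{18}{11} + 99 = - \frac{9}{506} + 99 = \frac{50085}{506}$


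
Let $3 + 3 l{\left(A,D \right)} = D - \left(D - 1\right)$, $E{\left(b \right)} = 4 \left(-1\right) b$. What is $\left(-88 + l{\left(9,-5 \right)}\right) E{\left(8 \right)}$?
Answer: $\frac{8512}{3} \approx 2837.3$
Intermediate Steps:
$E{\left(b \right)} = - 4 b$
$l{\left(A,D \right)} = - \frac{2}{3}$ ($l{\left(A,D \right)} = -1 + \frac{D - \left(D - 1\right)}{3} = -1 + \frac{D - \left(-1 + D\right)}{3} = -1 + \frac{1}{3} \cdot 1 = -1 + \frac{1}{3} = - \frac{2}{3}$)
$\left(-88 + l{\left(9,-5 \right)}\right) E{\left(8 \right)} = \left(-88 - \frac{2}{3}\right) \left(\left(-4\right) 8\right) = \left(- \frac{266}{3}\right) \left(-32\right) = \frac{8512}{3}$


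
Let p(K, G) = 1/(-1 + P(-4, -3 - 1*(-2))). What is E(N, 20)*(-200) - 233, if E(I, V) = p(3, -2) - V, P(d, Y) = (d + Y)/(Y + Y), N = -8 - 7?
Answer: 10901/3 ≈ 3633.7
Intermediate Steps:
N = -15
P(d, Y) = (Y + d)/(2*Y) (P(d, Y) = (Y + d)/((2*Y)) = (Y + d)*(1/(2*Y)) = (Y + d)/(2*Y))
p(K, G) = 2/3 (p(K, G) = 1/(-1 + ((-3 - 1*(-2)) - 4)/(2*(-3 - 1*(-2)))) = 1/(-1 + ((-3 + 2) - 4)/(2*(-3 + 2))) = 1/(-1 + (1/2)*(-1 - 4)/(-1)) = 1/(-1 + (1/2)*(-1)*(-5)) = 1/(-1 + 5/2) = 1/(3/2) = 2/3)
E(I, V) = 2/3 - V
E(N, 20)*(-200) - 233 = (2/3 - 1*20)*(-200) - 233 = (2/3 - 20)*(-200) - 233 = -58/3*(-200) - 233 = 11600/3 - 233 = 10901/3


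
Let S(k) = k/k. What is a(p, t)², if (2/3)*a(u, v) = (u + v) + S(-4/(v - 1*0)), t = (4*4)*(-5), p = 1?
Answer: 13689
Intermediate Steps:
S(k) = 1
t = -80 (t = 16*(-5) = -80)
a(u, v) = 3/2 + 3*u/2 + 3*v/2 (a(u, v) = 3*((u + v) + 1)/2 = 3*(1 + u + v)/2 = 3/2 + 3*u/2 + 3*v/2)
a(p, t)² = (3/2 + (3/2)*1 + (3/2)*(-80))² = (3/2 + 3/2 - 120)² = (-117)² = 13689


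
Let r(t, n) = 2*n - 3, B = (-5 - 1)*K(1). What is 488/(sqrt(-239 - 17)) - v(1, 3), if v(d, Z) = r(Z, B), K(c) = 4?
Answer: 51 - 61*I/2 ≈ 51.0 - 30.5*I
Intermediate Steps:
B = -24 (B = (-5 - 1)*4 = -6*4 = -24)
r(t, n) = -3 + 2*n
v(d, Z) = -51 (v(d, Z) = -3 + 2*(-24) = -3 - 48 = -51)
488/(sqrt(-239 - 17)) - v(1, 3) = 488/(sqrt(-239 - 17)) - 1*(-51) = 488/(sqrt(-256)) + 51 = 488/((16*I)) + 51 = 488*(-I/16) + 51 = -61*I/2 + 51 = 51 - 61*I/2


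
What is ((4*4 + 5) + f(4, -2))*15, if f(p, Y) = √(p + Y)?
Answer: 315 + 15*√2 ≈ 336.21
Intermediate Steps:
f(p, Y) = √(Y + p)
((4*4 + 5) + f(4, -2))*15 = ((4*4 + 5) + √(-2 + 4))*15 = ((16 + 5) + √2)*15 = (21 + √2)*15 = 315 + 15*√2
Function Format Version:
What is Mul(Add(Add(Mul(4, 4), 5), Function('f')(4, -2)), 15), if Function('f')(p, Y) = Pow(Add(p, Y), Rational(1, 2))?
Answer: Add(315, Mul(15, Pow(2, Rational(1, 2)))) ≈ 336.21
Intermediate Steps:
Function('f')(p, Y) = Pow(Add(Y, p), Rational(1, 2))
Mul(Add(Add(Mul(4, 4), 5), Function('f')(4, -2)), 15) = Mul(Add(Add(Mul(4, 4), 5), Pow(Add(-2, 4), Rational(1, 2))), 15) = Mul(Add(Add(16, 5), Pow(2, Rational(1, 2))), 15) = Mul(Add(21, Pow(2, Rational(1, 2))), 15) = Add(315, Mul(15, Pow(2, Rational(1, 2))))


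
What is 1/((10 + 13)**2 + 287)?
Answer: 1/816 ≈ 0.0012255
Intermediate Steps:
1/((10 + 13)**2 + 287) = 1/(23**2 + 287) = 1/(529 + 287) = 1/816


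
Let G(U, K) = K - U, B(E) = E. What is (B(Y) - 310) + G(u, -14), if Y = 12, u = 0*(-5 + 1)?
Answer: -312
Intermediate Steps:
u = 0 (u = 0*(-4) = 0)
(B(Y) - 310) + G(u, -14) = (12 - 310) + (-14 - 1*0) = -298 + (-14 + 0) = -298 - 14 = -312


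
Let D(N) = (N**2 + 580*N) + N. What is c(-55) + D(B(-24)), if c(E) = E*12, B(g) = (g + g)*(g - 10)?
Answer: 3610956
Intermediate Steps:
B(g) = 2*g*(-10 + g) (B(g) = (2*g)*(-10 + g) = 2*g*(-10 + g))
c(E) = 12*E
D(N) = N**2 + 581*N
c(-55) + D(B(-24)) = 12*(-55) + (2*(-24)*(-10 - 24))*(581 + 2*(-24)*(-10 - 24)) = -660 + (2*(-24)*(-34))*(581 + 2*(-24)*(-34)) = -660 + 1632*(581 + 1632) = -660 + 1632*2213 = -660 + 3611616 = 3610956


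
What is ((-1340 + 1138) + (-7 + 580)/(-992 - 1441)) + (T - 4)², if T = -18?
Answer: 228511/811 ≈ 281.76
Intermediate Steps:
((-1340 + 1138) + (-7 + 580)/(-992 - 1441)) + (T - 4)² = ((-1340 + 1138) + (-7 + 580)/(-992 - 1441)) + (-18 - 4)² = (-202 + 573/(-2433)) + (-22)² = (-202 + 573*(-1/2433)) + 484 = (-202 - 191/811) + 484 = -164013/811 + 484 = 228511/811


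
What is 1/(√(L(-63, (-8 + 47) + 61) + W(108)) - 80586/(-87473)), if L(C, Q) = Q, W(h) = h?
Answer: -3524549589/792511624118 + 7651525729*√13/396255812059 ≈ 0.065174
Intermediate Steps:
1/(√(L(-63, (-8 + 47) + 61) + W(108)) - 80586/(-87473)) = 1/(√(((-8 + 47) + 61) + 108) - 80586/(-87473)) = 1/(√((39 + 61) + 108) - 80586*(-1/87473)) = 1/(√(100 + 108) + 80586/87473) = 1/(√208 + 80586/87473) = 1/(4*√13 + 80586/87473) = 1/(80586/87473 + 4*√13)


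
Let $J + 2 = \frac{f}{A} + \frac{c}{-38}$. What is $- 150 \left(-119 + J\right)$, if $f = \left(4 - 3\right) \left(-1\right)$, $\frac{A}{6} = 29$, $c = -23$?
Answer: $\frac{9951100}{551} \approx 18060.0$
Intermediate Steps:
$A = 174$ ($A = 6 \cdot 29 = 174$)
$f = -1$ ($f = 1 \left(-1\right) = -1$)
$J = - \frac{2315}{1653}$ ($J = -2 - \left(\frac{1}{174} - \frac{23}{38}\right) = -2 - - \frac{991}{1653} = -2 + \left(- \frac{1}{174} + \frac{23}{38}\right) = -2 + \frac{991}{1653} = - \frac{2315}{1653} \approx -1.4005$)
$- 150 \left(-119 + J\right) = - 150 \left(-119 - \frac{2315}{1653}\right) = \left(-150\right) \left(- \frac{199022}{1653}\right) = \frac{9951100}{551}$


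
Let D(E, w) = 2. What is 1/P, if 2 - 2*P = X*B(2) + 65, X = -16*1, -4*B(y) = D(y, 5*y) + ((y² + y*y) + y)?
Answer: -2/111 ≈ -0.018018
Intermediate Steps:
B(y) = -½ - y²/2 - y/4 (B(y) = -(2 + ((y² + y*y) + y))/4 = -(2 + ((y² + y²) + y))/4 = -(2 + (2*y² + y))/4 = -(2 + (y + 2*y²))/4 = -(2 + y + 2*y²)/4 = -½ - y²/2 - y/4)
X = -16
P = -111/2 (P = 1 - (-16*(-½ - ½*2² - ¼*2) + 65)/2 = 1 - (-16*(-½ - ½*4 - ½) + 65)/2 = 1 - (-16*(-½ - 2 - ½) + 65)/2 = 1 - (-16*(-3) + 65)/2 = 1 - (48 + 65)/2 = 1 - ½*113 = 1 - 113/2 = -111/2 ≈ -55.500)
1/P = 1/(-111/2) = -2/111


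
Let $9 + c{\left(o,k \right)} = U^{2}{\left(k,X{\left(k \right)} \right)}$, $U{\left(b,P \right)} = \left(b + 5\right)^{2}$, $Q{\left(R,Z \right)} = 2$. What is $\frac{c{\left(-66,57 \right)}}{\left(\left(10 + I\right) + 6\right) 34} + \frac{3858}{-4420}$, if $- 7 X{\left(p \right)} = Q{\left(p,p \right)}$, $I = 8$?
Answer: $\frac{960414959}{53040} \approx 18107.0$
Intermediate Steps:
$X{\left(p \right)} = - \frac{2}{7}$ ($X{\left(p \right)} = \left(- \frac{1}{7}\right) 2 = - \frac{2}{7}$)
$U{\left(b,P \right)} = \left(5 + b\right)^{2}$
$c{\left(o,k \right)} = -9 + \left(5 + k\right)^{4}$ ($c{\left(o,k \right)} = -9 + \left(\left(5 + k\right)^{2}\right)^{2} = -9 + \left(5 + k\right)^{4}$)
$\frac{c{\left(-66,57 \right)}}{\left(\left(10 + I\right) + 6\right) 34} + \frac{3858}{-4420} = \frac{-9 + \left(5 + 57\right)^{4}}{\left(\left(10 + 8\right) + 6\right) 34} + \frac{3858}{-4420} = \frac{-9 + 62^{4}}{\left(18 + 6\right) 34} + 3858 \left(- \frac{1}{4420}\right) = \frac{-9 + 14776336}{24 \cdot 34} - \frac{1929}{2210} = \frac{14776327}{816} - \frac{1929}{2210} = \frac{960414959}{53040}$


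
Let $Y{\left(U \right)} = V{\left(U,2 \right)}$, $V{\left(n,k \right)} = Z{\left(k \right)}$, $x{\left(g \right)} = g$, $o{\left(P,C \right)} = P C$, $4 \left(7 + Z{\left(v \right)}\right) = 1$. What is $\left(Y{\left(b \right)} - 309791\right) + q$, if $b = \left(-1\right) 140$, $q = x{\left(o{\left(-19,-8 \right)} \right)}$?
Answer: $- \frac{1238583}{4} \approx -3.0965 \cdot 10^{5}$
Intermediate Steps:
$Z{\left(v \right)} = - \frac{27}{4}$ ($Z{\left(v \right)} = -7 + \frac{1}{4} \cdot 1 = -7 + \frac{1}{4} = - \frac{27}{4}$)
$o{\left(P,C \right)} = C P$
$q = 152$ ($q = \left(-8\right) \left(-19\right) = 152$)
$b = -140$
$V{\left(n,k \right)} = - \frac{27}{4}$
$Y{\left(U \right)} = - \frac{27}{4}$
$\left(Y{\left(b \right)} - 309791\right) + q = \left(- \frac{27}{4} - 309791\right) + 152 = - \frac{1239191}{4} + 152 = - \frac{1238583}{4}$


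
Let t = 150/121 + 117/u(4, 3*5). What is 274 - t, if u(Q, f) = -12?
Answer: 136735/484 ≈ 282.51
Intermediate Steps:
t = -4119/484 (t = 150/121 + 117/(-12) = 150*(1/121) + 117*(-1/12) = 150/121 - 39/4 = -4119/484 ≈ -8.5103)
274 - t = 274 - 1*(-4119/484) = 274 + 4119/484 = 136735/484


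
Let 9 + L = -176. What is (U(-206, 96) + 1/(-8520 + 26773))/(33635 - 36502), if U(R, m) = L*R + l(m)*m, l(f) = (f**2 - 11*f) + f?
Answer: -15162511559/52331351 ≈ -289.74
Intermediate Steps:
L = -185 (L = -9 - 176 = -185)
l(f) = f**2 - 10*f
U(R, m) = -185*R + m**2*(-10 + m) (U(R, m) = -185*R + (m*(-10 + m))*m = -185*R + m**2*(-10 + m))
(U(-206, 96) + 1/(-8520 + 26773))/(33635 - 36502) = ((-185*(-206) + 96**2*(-10 + 96)) + 1/(-8520 + 26773))/(33635 - 36502) = ((38110 + 9216*86) + 1/18253)/(-2867) = ((38110 + 792576) + 1/18253)*(-1/2867) = (830686 + 1/18253)*(-1/2867) = (15162511559/18253)*(-1/2867) = -15162511559/52331351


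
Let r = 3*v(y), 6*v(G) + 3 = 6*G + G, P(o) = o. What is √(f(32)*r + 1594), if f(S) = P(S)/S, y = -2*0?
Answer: 7*√130/2 ≈ 39.906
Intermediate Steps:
y = 0
f(S) = 1 (f(S) = S/S = 1)
v(G) = -½ + 7*G/6 (v(G) = -½ + (6*G + G)/6 = -½ + (7*G)/6 = -½ + 7*G/6)
r = -3/2 (r = 3*(-½ + (7/6)*0) = 3*(-½ + 0) = 3*(-½) = -3/2 ≈ -1.5000)
√(f(32)*r + 1594) = √(1*(-3/2) + 1594) = √(-3/2 + 1594) = √(3185/2) = 7*√130/2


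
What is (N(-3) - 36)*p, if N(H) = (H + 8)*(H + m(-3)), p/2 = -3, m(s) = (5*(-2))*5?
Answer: 1806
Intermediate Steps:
m(s) = -50 (m(s) = -10*5 = -50)
p = -6 (p = 2*(-3) = -6)
N(H) = (-50 + H)*(8 + H) (N(H) = (H + 8)*(H - 50) = (8 + H)*(-50 + H) = (-50 + H)*(8 + H))
(N(-3) - 36)*p = ((-400 + (-3)**2 - 42*(-3)) - 36)*(-6) = ((-400 + 9 + 126) - 36)*(-6) = (-265 - 36)*(-6) = -301*(-6) = 1806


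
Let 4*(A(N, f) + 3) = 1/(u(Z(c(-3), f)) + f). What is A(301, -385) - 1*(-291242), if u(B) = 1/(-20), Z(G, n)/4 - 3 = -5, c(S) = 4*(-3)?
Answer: 2242831534/7701 ≈ 2.9124e+5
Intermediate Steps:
c(S) = -12
Z(G, n) = -8 (Z(G, n) = 12 + 4*(-5) = 12 - 20 = -8)
u(B) = -1/20
A(N, f) = -3 + 1/(4*(-1/20 + f))
A(301, -385) - 1*(-291242) = 4*(2 - 15*(-385))/(-1 + 20*(-385)) - 1*(-291242) = 4*(2 + 5775)/(-1 - 7700) + 291242 = 4*5777/(-7701) + 291242 = 4*(-1/7701)*5777 + 291242 = -23108/7701 + 291242 = 2242831534/7701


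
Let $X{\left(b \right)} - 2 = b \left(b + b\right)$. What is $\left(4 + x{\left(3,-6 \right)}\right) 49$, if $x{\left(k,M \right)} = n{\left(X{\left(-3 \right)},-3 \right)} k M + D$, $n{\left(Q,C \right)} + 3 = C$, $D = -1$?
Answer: $5439$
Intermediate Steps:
$X{\left(b \right)} = 2 + 2 b^{2}$ ($X{\left(b \right)} = 2 + b \left(b + b\right) = 2 + b 2 b = 2 + 2 b^{2}$)
$n{\left(Q,C \right)} = -3 + C$
$x{\left(k,M \right)} = -1 - 6 M k$ ($x{\left(k,M \right)} = \left(-3 - 3\right) k M - 1 = - 6 k M - 1 = - 6 M k - 1 = -1 - 6 M k$)
$\left(4 + x{\left(3,-6 \right)}\right) 49 = \left(4 - \left(1 - 108\right)\right) 49 = \left(4 + \left(-1 + 108\right)\right) 49 = \left(4 + 107\right) 49 = 111 \cdot 49 = 5439$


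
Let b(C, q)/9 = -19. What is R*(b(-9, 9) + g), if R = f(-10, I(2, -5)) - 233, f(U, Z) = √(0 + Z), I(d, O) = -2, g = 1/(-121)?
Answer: 4821236/121 - 20692*I*√2/121 ≈ 39845.0 - 241.84*I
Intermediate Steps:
b(C, q) = -171 (b(C, q) = 9*(-19) = -171)
g = -1/121 ≈ -0.0082645
f(U, Z) = √Z
R = -233 + I*√2 (R = √(-2) - 233 = I*√2 - 233 = -233 + I*√2 ≈ -233.0 + 1.4142*I)
R*(b(-9, 9) + g) = (-233 + I*√2)*(-171 - 1/121) = (-233 + I*√2)*(-20692/121) = 4821236/121 - 20692*I*√2/121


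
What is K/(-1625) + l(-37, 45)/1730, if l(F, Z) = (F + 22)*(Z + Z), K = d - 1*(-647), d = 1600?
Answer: -608106/281125 ≈ -2.1631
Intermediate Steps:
K = 2247 (K = 1600 - 1*(-647) = 1600 + 647 = 2247)
l(F, Z) = 2*Z*(22 + F) (l(F, Z) = (22 + F)*(2*Z) = 2*Z*(22 + F))
K/(-1625) + l(-37, 45)/1730 = 2247/(-1625) + (2*45*(22 - 37))/1730 = 2247*(-1/1625) + (2*45*(-15))*(1/1730) = -2247/1625 - 1350*1/1730 = -2247/1625 - 135/173 = -608106/281125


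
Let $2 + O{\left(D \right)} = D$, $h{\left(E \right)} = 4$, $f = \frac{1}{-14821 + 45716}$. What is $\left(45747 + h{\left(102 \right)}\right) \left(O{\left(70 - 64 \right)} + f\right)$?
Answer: $\frac{5653954331}{30895} \approx 1.8301 \cdot 10^{5}$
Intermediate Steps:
$f = \frac{1}{30895} \approx 3.2368 \cdot 10^{-5}$
$O{\left(D \right)} = -2 + D$
$\left(45747 + h{\left(102 \right)}\right) \left(O{\left(70 - 64 \right)} + f\right) = \left(45747 + 4\right) \left(\left(-2 + \left(70 - 64\right)\right) + \frac{1}{30895}\right) = 45751 \left(\left(-2 + \left(70 - 64\right)\right) + \frac{1}{30895}\right) = 45751 \left(\left(-2 + 6\right) + \frac{1}{30895}\right) = 45751 \left(4 + \frac{1}{30895}\right) = 45751 \cdot \frac{123581}{30895} = \frac{5653954331}{30895}$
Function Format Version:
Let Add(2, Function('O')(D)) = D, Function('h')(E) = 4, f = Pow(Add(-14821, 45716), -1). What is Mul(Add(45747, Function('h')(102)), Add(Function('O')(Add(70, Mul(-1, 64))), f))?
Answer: Rational(5653954331, 30895) ≈ 1.8301e+5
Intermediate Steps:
f = Rational(1, 30895) (f = Pow(30895, -1) = Rational(1, 30895) ≈ 3.2368e-5)
Function('O')(D) = Add(-2, D)
Mul(Add(45747, Function('h')(102)), Add(Function('O')(Add(70, Mul(-1, 64))), f)) = Mul(Add(45747, 4), Add(Add(-2, Add(70, Mul(-1, 64))), Rational(1, 30895))) = Mul(45751, Add(Add(-2, Add(70, -64)), Rational(1, 30895))) = Mul(45751, Add(Add(-2, 6), Rational(1, 30895))) = Mul(45751, Add(4, Rational(1, 30895))) = Mul(45751, Rational(123581, 30895)) = Rational(5653954331, 30895)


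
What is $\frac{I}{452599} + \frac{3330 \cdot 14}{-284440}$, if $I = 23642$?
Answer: $- \frac{718771745}{6436862978} \approx -0.11166$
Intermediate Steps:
$\frac{I}{452599} + \frac{3330 \cdot 14}{-284440} = \frac{23642}{452599} + \frac{3330 \cdot 14}{-284440} = 23642 \cdot \frac{1}{452599} + 46620 \left(- \frac{1}{284440}\right) = \frac{23642}{452599} - \frac{2331}{14222} = - \frac{718771745}{6436862978}$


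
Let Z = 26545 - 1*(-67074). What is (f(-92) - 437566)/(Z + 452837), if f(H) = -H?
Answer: -218737/273228 ≈ -0.80057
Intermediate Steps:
Z = 93619 (Z = 26545 + 67074 = 93619)
(f(-92) - 437566)/(Z + 452837) = (-1*(-92) - 437566)/(93619 + 452837) = (92 - 437566)/546456 = -437474*1/546456 = -218737/273228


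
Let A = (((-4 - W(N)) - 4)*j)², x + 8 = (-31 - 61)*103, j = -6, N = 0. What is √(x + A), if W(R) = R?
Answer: 2*I*√1795 ≈ 84.735*I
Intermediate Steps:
x = -9484 (x = -8 + (-31 - 61)*103 = -8 - 92*103 = -8 - 9476 = -9484)
A = 2304 (A = (((-4 - 1*0) - 4)*(-6))² = (((-4 + 0) - 4)*(-6))² = ((-4 - 4)*(-6))² = (-8*(-6))² = 48² = 2304)
√(x + A) = √(-9484 + 2304) = √(-7180) = 2*I*√1795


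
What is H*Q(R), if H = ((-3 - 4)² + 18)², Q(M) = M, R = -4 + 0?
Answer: -17956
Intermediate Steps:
R = -4
H = 4489 (H = ((-7)² + 18)² = (49 + 18)² = 67² = 4489)
H*Q(R) = 4489*(-4) = -17956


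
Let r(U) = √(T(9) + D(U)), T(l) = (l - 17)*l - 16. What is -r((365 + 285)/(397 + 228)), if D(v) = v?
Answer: -I*√2174/5 ≈ -9.3252*I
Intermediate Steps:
T(l) = -16 + l*(-17 + l) (T(l) = (-17 + l)*l - 16 = l*(-17 + l) - 16 = -16 + l*(-17 + l))
r(U) = √(-88 + U) (r(U) = √((-16 + 9² - 17*9) + U) = √((-16 + 81 - 153) + U) = √(-88 + U))
-r((365 + 285)/(397 + 228)) = -√(-88 + (365 + 285)/(397 + 228)) = -√(-88 + 650/625) = -√(-88 + 650*(1/625)) = -√(-88 + 26/25) = -√(-2174/25) = -I*√2174/5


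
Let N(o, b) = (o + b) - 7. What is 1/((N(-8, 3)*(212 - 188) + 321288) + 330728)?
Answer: 1/651728 ≈ 1.5344e-6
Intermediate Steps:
N(o, b) = -7 + b + o (N(o, b) = (b + o) - 7 = -7 + b + o)
1/((N(-8, 3)*(212 - 188) + 321288) + 330728) = 1/(((-7 + 3 - 8)*(212 - 188) + 321288) + 330728) = 1/((-12*24 + 321288) + 330728) = 1/((-288 + 321288) + 330728) = 1/(321000 + 330728) = 1/651728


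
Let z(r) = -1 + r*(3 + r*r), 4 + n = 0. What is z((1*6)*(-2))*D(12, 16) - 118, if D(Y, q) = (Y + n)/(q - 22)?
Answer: 6706/3 ≈ 2235.3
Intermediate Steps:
n = -4 (n = -4 + 0 = -4)
D(Y, q) = (-4 + Y)/(-22 + q) (D(Y, q) = (Y - 4)/(q - 22) = (-4 + Y)/(-22 + q))
z(r) = -1 + r*(3 + r**2)
z((1*6)*(-2))*D(12, 16) - 118 = (-1 + ((1*6)*(-2))**3 + 3*((1*6)*(-2)))*((-4 + 12)/(-22 + 16)) - 118 = (-1 + (6*(-2))**3 + 3*(6*(-2)))*(8/(-6)) - 118 = (-1 + (-12)**3 + 3*(-12))*(-1/6*8) - 118 = (-1 - 1728 - 36)*(-4/3) - 118 = -1765*(-4/3) - 118 = 7060/3 - 118 = 6706/3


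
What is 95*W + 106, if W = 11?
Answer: 1151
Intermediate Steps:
95*W + 106 = 95*11 + 106 = 1045 + 106 = 1151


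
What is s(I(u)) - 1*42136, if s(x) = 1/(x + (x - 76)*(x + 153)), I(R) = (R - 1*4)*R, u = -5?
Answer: -256734649/6093 ≈ -42136.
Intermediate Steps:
I(R) = R*(-4 + R) (I(R) = (R - 4)*R = (-4 + R)*R = R*(-4 + R))
s(x) = 1/(x + (-76 + x)*(153 + x))
s(I(u)) - 1*42136 = 1/(-11628 + (-5*(-4 - 5))**2 + 78*(-5*(-4 - 5))) - 1*42136 = 1/(-11628 + (-5*(-9))**2 + 78*(-5*(-9))) - 42136 = 1/(-11628 + 45**2 + 78*45) - 42136 = 1/(-11628 + 2025 + 3510) - 42136 = 1/(-6093) - 42136 = -1/6093 - 42136 = -256734649/6093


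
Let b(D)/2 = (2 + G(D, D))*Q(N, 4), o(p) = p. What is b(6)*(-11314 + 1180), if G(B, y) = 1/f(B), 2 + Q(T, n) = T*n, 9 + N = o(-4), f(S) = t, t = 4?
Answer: 2462562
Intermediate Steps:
f(S) = 4
N = -13 (N = -9 - 4 = -13)
Q(T, n) = -2 + T*n
G(B, y) = ¼ (G(B, y) = 1/4 = ¼)
b(D) = -243 (b(D) = 2*((2 + ¼)*(-2 - 13*4)) = 2*(9*(-2 - 52)/4) = 2*((9/4)*(-54)) = 2*(-243/2) = -243)
b(6)*(-11314 + 1180) = -243*(-11314 + 1180) = -243*(-10134) = 2462562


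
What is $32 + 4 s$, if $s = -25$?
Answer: $-68$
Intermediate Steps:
$32 + 4 s = 32 + 4 \left(-25\right) = 32 - 100 = -68$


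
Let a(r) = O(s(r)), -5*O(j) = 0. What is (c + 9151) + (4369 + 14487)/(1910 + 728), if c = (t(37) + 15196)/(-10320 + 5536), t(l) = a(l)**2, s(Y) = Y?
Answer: 14442187131/1577524 ≈ 9155.0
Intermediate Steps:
O(j) = 0 (O(j) = -1/5*0 = 0)
a(r) = 0
t(l) = 0 (t(l) = 0**2 = 0)
c = -3799/1196 (c = (0 + 15196)/(-10320 + 5536) = 15196/(-4784) = 15196*(-1/4784) = -3799/1196 ≈ -3.1764)
(c + 9151) + (4369 + 14487)/(1910 + 728) = (-3799/1196 + 9151) + (4369 + 14487)/(1910 + 728) = 10940797/1196 + 18856/2638 = 10940797/1196 + 18856*(1/2638) = 10940797/1196 + 9428/1319 = 14442187131/1577524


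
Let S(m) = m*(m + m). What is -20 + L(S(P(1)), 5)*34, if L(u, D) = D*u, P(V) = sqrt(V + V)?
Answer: 660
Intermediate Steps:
P(V) = sqrt(2)*sqrt(V) (P(V) = sqrt(2*V) = sqrt(2)*sqrt(V))
S(m) = 2*m**2 (S(m) = m*(2*m) = 2*m**2)
-20 + L(S(P(1)), 5)*34 = -20 + (5*(2*(sqrt(2)*sqrt(1))**2))*34 = -20 + (5*(2*(sqrt(2)*1)**2))*34 = -20 + (5*(2*(sqrt(2))**2))*34 = -20 + (5*(2*2))*34 = -20 + (5*4)*34 = -20 + 20*34 = -20 + 680 = 660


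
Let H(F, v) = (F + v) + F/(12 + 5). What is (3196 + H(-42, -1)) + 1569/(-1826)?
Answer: 97772061/31042 ≈ 3149.7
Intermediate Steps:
H(F, v) = v + 18*F/17 (H(F, v) = (F + v) + F/17 = v + 18*F/17)
(3196 + H(-42, -1)) + 1569/(-1826) = (3196 + (-1 + (18/17)*(-42))) + 1569/(-1826) = (3196 + (-1 - 756/17)) + 1569*(-1/1826) = (3196 - 773/17) - 1569/1826 = 53559/17 - 1569/1826 = 97772061/31042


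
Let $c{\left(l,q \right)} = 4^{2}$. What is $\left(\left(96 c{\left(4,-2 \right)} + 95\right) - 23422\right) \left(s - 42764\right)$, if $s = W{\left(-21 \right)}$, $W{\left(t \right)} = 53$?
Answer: $930715401$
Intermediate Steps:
$c{\left(l,q \right)} = 16$
$s = 53$
$\left(\left(96 c{\left(4,-2 \right)} + 95\right) - 23422\right) \left(s - 42764\right) = \left(\left(96 \cdot 16 + 95\right) - 23422\right) \left(53 - 42764\right) = \left(\left(1536 + 95\right) - 23422\right) \left(-42711\right) = \left(1631 - 23422\right) \left(-42711\right) = \left(-21791\right) \left(-42711\right) = 930715401$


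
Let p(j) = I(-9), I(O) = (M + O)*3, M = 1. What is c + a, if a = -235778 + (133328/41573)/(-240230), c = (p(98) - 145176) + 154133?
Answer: -1132759784392939/4993540895 ≈ -2.2685e+5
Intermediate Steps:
I(O) = 3 + 3*O (I(O) = (1 + O)*3 = 3 + 3*O)
p(j) = -24 (p(j) = 3 + 3*(-9) = 3 - 27 = -24)
c = 8933 (c = (-24 - 145176) + 154133 = -145200 + 154133 = 8933)
a = -1177367085207974/4993540895 (a = -235778 + (133328*(1/41573))*(-1/240230) = -235778 + (133328/41573)*(-1/240230) = -235778 - 66664/4993540895 = -1177367085207974/4993540895 ≈ -2.3578e+5)
c + a = 8933 - 1177367085207974/4993540895 = -1132759784392939/4993540895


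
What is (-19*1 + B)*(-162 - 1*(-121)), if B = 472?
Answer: -18573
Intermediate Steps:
(-19*1 + B)*(-162 - 1*(-121)) = (-19*1 + 472)*(-162 - 1*(-121)) = (-19 + 472)*(-162 + 121) = 453*(-41) = -18573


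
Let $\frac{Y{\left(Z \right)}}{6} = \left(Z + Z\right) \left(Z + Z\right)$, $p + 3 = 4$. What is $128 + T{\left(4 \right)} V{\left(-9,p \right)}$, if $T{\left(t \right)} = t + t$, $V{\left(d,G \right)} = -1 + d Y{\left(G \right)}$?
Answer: $-1608$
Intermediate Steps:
$p = 1$ ($p = -3 + 4 = 1$)
$Y{\left(Z \right)} = 24 Z^{2}$ ($Y{\left(Z \right)} = 6 \left(Z + Z\right) \left(Z + Z\right) = 6 \cdot 2 Z 2 Z = 6 \cdot 4 Z^{2} = 24 Z^{2}$)
$V{\left(d,G \right)} = -1 + 24 d G^{2}$ ($V{\left(d,G \right)} = -1 + d 24 G^{2} = -1 + 24 d G^{2}$)
$T{\left(t \right)} = 2 t$
$128 + T{\left(4 \right)} V{\left(-9,p \right)} = 128 + 2 \cdot 4 \left(-1 + 24 \left(-9\right) 1^{2}\right) = 128 + 8 \left(-1 + 24 \left(-9\right) 1\right) = 128 + 8 \left(-1 - 216\right) = 128 + 8 \left(-217\right) = 128 - 1736 = -1608$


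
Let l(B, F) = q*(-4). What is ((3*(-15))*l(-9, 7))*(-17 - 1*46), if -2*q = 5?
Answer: 28350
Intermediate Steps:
q = -5/2 (q = -1/2*5 = -5/2 ≈ -2.5000)
l(B, F) = 10 (l(B, F) = -5/2*(-4) = 10)
((3*(-15))*l(-9, 7))*(-17 - 1*46) = ((3*(-15))*10)*(-17 - 1*46) = (-45*10)*(-17 - 46) = -450*(-63) = 28350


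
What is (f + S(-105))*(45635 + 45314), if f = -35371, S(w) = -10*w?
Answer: -3121460629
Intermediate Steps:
(f + S(-105))*(45635 + 45314) = (-35371 - 10*(-105))*(45635 + 45314) = (-35371 + 1050)*90949 = -34321*90949 = -3121460629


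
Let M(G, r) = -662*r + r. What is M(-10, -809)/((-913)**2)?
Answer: 534749/833569 ≈ 0.64152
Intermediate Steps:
M(G, r) = -661*r
M(-10, -809)/((-913)**2) = (-661*(-809))/((-913)**2) = 534749/833569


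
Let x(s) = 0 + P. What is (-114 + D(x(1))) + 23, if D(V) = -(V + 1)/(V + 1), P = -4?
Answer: -92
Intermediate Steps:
x(s) = -4 (x(s) = 0 - 4 = -4)
D(V) = -1 (D(V) = -(1 + V)/(1 + V) = -1*1 = -1)
(-114 + D(x(1))) + 23 = (-114 - 1) + 23 = -115 + 23 = -92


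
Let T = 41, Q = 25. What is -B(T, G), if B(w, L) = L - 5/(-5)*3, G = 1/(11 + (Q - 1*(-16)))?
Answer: -157/52 ≈ -3.0192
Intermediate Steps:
G = 1/52 (G = 1/(11 + (25 - 1*(-16))) = 1/(11 + (25 + 16)) = 1/(11 + 41) = 1/52 ≈ 0.019231)
B(w, L) = 3 + L (B(w, L) = L - 5*(-⅕)*3 = L + 1*3 = L + 3 = 3 + L)
-B(T, G) = -(3 + 1/52) = -1*157/52 = -157/52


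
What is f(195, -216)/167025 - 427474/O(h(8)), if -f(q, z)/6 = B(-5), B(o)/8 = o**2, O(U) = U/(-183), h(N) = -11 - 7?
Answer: -29035530287/6681 ≈ -4.3460e+6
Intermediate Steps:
h(N) = -18
O(U) = -U/183 (O(U) = U*(-1/183) = -U/183)
B(o) = 8*o**2
f(q, z) = -1200 (f(q, z) = -48*(-5)**2 = -48*25 = -6*200 = -1200)
f(195, -216)/167025 - 427474/O(h(8)) = -1200/167025 - 427474/((-1/183*(-18))) = -1200*1/167025 - 427474/6/61 = -16/2227 - 427474*61/6 = -16/2227 - 13037957/3 = -29035530287/6681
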